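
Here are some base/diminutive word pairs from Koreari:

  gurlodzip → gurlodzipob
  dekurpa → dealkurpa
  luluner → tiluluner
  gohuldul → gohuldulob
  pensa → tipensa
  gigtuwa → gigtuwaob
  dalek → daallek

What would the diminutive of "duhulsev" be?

gigtuwa and dekurpa both end in -a yet inflect differently (gigtuwaob, dealkurpa), so the final letter is not what conditions the rule; the first letter is.
"duhulsev" begins with d-. The stems beginning with d- (dekurpa → dealkurpa, dalek → daallek) insert -al- after the first vowel.
The other patterns: stems beginning with g- add -ob; stems beginning with l- or p- add the prefix ti-.
So duhulsev → dualhulsev.

dualhulsev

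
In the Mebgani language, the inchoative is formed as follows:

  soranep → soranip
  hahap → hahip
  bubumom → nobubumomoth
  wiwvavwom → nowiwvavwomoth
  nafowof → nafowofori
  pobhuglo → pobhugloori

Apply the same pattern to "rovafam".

"rovafam" ends in -m. The stems ending in -m (bubumom → nobubumomoth, wiwvavwom → nowiwvavwomoth) add no- … -oth around the stem.
The other patterns: stems ending in -p change the last vowel to 'i'; stems ending in -f or -o add -ori.
So rovafam → norovafamoth.

norovafamoth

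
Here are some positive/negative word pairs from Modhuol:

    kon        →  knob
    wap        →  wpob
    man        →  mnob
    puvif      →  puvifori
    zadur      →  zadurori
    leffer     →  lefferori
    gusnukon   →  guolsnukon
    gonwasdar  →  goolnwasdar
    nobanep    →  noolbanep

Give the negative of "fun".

fnob

kon and gusnukon both end in -n yet inflect differently (knob, guolsnukon), so the final letter is not what conditions the rule; the number of vowels is.
"fun" has 1 vowel. The stems with 1 vowel (kon → knob, wap → wpob, man → mnob) delete the last vowel and add -ob.
The other patterns: stems with 2 vowels add -ori; stems with 3 vowels insert -ol- after the first vowel.
So fun → fnob.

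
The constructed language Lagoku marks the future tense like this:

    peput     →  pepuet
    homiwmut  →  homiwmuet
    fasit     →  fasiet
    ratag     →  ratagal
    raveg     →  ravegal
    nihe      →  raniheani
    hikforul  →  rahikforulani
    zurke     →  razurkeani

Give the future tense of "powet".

poweet

raveg and nihe both have last vowel 'e' yet inflect differently (ravegal, raniheani), so the last vowel is not what conditions the rule; the final letter is.
"powet" ends in -t. The stems ending in -t (peput → pepuet, homiwmut → homiwmuet, fasit → fasiet) drop the final letter and add -et.
So powet → poweet.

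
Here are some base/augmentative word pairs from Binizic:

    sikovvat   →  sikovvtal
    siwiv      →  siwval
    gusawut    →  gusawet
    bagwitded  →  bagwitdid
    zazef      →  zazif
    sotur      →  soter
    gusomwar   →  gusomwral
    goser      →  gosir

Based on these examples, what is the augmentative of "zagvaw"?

zagvwal

"zagvaw" has last vowel 'a'. The stems whose last vowel is 'a' (sikovvat → sikovvtal, gusomwar → gusomwral) delete the last vowel and add -al.
The other patterns: stems whose last vowel is 'e' change the last vowel to 'i'; stems whose last vowel is 'u' change the last vowel to 'e'.
So zagvaw → zagvwal.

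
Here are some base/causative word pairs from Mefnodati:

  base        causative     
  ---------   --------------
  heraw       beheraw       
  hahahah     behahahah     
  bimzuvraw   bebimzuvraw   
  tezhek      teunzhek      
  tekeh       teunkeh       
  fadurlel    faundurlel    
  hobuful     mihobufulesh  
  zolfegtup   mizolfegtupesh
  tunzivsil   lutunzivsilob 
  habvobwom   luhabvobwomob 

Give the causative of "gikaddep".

hahahah and tekeh both end in -h yet inflect differently (behahahah, teunkeh), so the final letter is not what conditions the rule; the last vowel is.
"gikaddep" has last vowel 'e'. The stems whose last vowel is 'e' (tezhek → teunzhek, tekeh → teunkeh, fadurlel → faundurlel) insert -un- after the first vowel.
The other patterns: stems whose last vowel is 'a' add the prefix be-; stems whose last vowel is 'u' add mi- … -esh around the stem; stems whose last vowel is 'i' or 'o' add lu- … -ob around the stem.
So gikaddep → giunkaddep.

giunkaddep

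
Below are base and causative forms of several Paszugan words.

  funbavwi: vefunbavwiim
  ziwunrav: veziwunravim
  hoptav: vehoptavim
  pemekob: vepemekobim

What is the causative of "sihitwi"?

Every pair shown (funbavwi → vefunbavwiim, ziwunrav → veziwunravim, hoptav → vehoptavim, …) follows the same rule: add ve- … -im around the stem.
So sihitwi → vesihitwiim.

vesihitwiim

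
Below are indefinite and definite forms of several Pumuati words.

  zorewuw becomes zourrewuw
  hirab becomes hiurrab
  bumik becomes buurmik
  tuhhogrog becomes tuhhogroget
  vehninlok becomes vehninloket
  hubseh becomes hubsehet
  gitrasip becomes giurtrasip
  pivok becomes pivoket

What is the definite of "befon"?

pivok and bumik both end in -k yet inflect differently (pivoket, buurmik), so the final letter is not what conditions the rule; the last vowel is.
"befon" has last vowel 'o'. The stems whose last vowel is 'o' (pivok → pivoket, vehninlok → vehninloket, tuhhogrog → tuhhogroget) add -et.
So befon → befonet.

befonet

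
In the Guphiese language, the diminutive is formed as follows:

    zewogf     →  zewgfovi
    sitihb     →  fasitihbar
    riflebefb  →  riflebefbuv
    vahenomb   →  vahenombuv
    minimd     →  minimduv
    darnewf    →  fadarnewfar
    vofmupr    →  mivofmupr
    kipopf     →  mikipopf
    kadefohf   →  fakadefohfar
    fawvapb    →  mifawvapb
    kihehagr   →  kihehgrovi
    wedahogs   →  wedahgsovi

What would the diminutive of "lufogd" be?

lufgdovi

zewogf and kadefohf both end in -f yet inflect differently (zewgfovi, fakadefohfar), so the final letter is not what conditions the rule; the second-to-last letter is.
"lufogd" has second-to-last letter 'g'. The stems whose second-to-last letter is 'g' (wedahogs → wedahgsovi, kihehagr → kihehgrovi, zewogf → zewgfovi) delete the last vowel and add -ovi.
The other patterns: stems whose second-to-last letter is 'h' or 'w' add fa- … -ar around the stem; stems whose second-to-last letter is 'p' add the prefix mi-; stems whose second-to-last letter is 'f' or 'm' add -uv.
So lufogd → lufgdovi.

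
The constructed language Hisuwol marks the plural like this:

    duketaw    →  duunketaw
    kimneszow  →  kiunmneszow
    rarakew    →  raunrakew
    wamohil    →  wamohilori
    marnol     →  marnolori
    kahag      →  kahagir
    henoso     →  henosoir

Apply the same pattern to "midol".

"midol" ends in -l. The stems ending in -l (wamohil → wamohilori, marnol → marnolori) add -ori.
So midol → midolori.

midolori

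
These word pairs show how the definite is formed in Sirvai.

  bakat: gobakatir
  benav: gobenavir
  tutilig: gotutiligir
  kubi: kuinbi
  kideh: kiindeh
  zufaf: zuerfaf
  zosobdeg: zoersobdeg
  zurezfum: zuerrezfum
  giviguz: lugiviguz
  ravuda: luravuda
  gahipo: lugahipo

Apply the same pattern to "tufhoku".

"tufhoku" begins with t-. The one such stem in the data (tutilig → gotutiligir) adds go- … -ir around the stem, so the same rule applies.
The other patterns: stems beginning with k- insert -in- after the first vowel; stems beginning with z- insert -er- after the first vowel; stems beginning with g- or r- add the prefix lu-.
So tufhoku → gotufhokuir.

gotufhokuir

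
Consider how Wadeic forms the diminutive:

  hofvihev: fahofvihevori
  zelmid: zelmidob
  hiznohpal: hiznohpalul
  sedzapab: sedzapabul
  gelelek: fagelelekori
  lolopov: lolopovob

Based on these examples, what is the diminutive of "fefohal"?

lolopov and hofvihev both end in -v yet inflect differently (lolopovob, fahofvihevori), so the final letter is not what conditions the rule; the last vowel is.
"fefohal" has last vowel 'a'. The stems whose last vowel is 'a' (hiznohpal → hiznohpalul, sedzapab → sedzapabul) add -ul.
The other patterns: stems whose last vowel is 'i' or 'o' add -ob; stems whose last vowel is 'e' add fa- … -ori around the stem.
So fefohal → fefohalul.

fefohalul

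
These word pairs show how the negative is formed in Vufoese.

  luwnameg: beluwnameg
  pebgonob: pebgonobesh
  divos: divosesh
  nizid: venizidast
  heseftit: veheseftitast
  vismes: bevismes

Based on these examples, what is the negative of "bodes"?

bebodes

"bodes" has last vowel 'e'. The stems whose last vowel is 'e' (luwnameg → beluwnameg, vismes → bevismes) add the prefix be-.
So bodes → bebodes.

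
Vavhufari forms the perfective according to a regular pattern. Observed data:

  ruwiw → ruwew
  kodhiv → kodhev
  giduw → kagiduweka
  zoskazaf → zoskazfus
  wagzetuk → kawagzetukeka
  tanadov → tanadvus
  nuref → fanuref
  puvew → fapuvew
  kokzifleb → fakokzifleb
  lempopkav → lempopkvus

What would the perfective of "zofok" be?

zofkus

ruwiw and giduw both end in -w yet inflect differently (ruwew, kagiduweka), so the final letter is not what conditions the rule; the last vowel is.
"zofok" has last vowel 'o'. The one such stem in the data (tanadov → tanadvus) deletes the last vowel and adds -us (as do lempopkav, zoskazaf), so the same rule applies.
The other patterns: stems whose last vowel is 'i' change the last vowel to 'e'; stems whose last vowel is 'u' add ka- … -eka around the stem; stems whose last vowel is 'e' add the prefix fa-.
So zofok → zofkus.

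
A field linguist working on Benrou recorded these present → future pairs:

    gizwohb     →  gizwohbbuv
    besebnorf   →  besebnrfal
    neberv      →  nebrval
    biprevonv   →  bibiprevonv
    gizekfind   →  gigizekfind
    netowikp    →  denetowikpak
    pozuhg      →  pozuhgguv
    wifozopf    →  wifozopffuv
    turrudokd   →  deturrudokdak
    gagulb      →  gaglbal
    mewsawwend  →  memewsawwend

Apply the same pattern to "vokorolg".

vokorlgal

neberv and biprevonv both end in -v yet inflect differently (nebrval, bibiprevonv), so the final letter is not what conditions the rule; the second-to-last letter is.
"vokorolg" has second-to-last letter 'l'. The one such stem in the data (gagulb → gaglbal) deletes the last vowel and adds -al (as do besebnorf, neberv), so the same rule applies.
So vokorolg → vokorlgal.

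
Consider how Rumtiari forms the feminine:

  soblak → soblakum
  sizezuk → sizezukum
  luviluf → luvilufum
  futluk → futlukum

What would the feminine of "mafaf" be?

Every pair shown (soblak → soblakum, sizezuk → sizezukum, luviluf → luvilufum, …) follows the same rule: add -um.
So mafaf → mafafum.

mafafum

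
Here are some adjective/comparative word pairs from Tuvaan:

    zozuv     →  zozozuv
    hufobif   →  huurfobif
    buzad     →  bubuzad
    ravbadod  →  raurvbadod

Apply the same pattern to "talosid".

ravbadod and buzad both end in -d yet inflect differently (raurvbadod, bubuzad), so the final letter is not what conditions the rule; the number of vowels is.
"talosid" has 3 vowels. The stems with 3 vowels (ravbadod → raurvbadod, hufobif → huurfobif) insert -ur- after the first vowel.
So talosid → taurlosid.

taurlosid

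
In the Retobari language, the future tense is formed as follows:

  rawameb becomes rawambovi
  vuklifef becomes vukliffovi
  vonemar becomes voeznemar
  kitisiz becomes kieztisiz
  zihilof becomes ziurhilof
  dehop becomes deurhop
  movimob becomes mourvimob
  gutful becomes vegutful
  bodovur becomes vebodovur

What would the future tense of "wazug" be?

"wazug" has last vowel 'u'. The stems whose last vowel is 'u' (gutful → vegutful, bodovur → vebodovur) add the prefix ve-.
The other patterns: stems whose last vowel is 'e' delete the last vowel and add -ovi; stems whose last vowel is 'a' or 'i' insert -ez- after the first vowel; stems whose last vowel is 'o' insert -ur- after the first vowel.
So wazug → vewazug.

vewazug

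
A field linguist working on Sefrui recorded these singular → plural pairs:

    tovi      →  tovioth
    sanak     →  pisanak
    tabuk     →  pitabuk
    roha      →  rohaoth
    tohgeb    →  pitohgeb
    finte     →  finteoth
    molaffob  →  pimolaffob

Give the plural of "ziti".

sanak and roha both have last vowel 'a' yet inflect differently (pisanak, rohaoth), so the last vowel is not what conditions the rule; whether the stem ends in a vowel or a consonant is.
"ziti" ends in a vowel. The stems ending in a vowel (tovi → tovioth, roha → rohaoth, finte → finteoth) add -oth.
The other pattern: stems ending in a consonant add the prefix pi-.
So ziti → zitioth.

zitioth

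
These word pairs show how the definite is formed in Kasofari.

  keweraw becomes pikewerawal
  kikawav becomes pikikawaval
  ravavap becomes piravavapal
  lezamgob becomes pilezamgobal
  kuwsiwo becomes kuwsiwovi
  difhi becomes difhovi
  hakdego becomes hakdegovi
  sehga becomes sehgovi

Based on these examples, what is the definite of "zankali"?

zankalovi

"zankali" ends in a vowel. The stems ending in a vowel (kuwsiwo → kuwsiwovi, difhi → difhovi, hakdego → hakdegovi) drop the final letter and add -ovi.
The other pattern: stems ending in a consonant add pi- … -al around the stem.
So zankali → zankalovi.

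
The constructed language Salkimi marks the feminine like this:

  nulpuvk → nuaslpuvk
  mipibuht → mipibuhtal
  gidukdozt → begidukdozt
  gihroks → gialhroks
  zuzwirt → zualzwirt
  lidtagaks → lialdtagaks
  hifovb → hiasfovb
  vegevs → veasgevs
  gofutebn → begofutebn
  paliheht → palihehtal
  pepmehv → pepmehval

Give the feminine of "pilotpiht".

pilotpihtal

"pilotpiht" has second-to-last letter 'h'. The stems whose second-to-last letter is 'h' (pepmehv → pepmehval, paliheht → palihehtal, mipibuht → mipibuhtal) add -al.
So pilotpiht → pilotpihtal.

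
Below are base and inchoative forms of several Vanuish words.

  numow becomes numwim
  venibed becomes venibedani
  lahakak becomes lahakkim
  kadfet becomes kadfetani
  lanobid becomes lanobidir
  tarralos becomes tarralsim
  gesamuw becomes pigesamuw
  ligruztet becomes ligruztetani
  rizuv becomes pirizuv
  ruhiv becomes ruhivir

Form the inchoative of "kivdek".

kivdekani

"kivdek" has last vowel 'e'. The stems whose last vowel is 'e' (ligruztet → ligruztetani, venibed → venibedani, kadfet → kadfetani) add -ani.
So kivdek → kivdekani.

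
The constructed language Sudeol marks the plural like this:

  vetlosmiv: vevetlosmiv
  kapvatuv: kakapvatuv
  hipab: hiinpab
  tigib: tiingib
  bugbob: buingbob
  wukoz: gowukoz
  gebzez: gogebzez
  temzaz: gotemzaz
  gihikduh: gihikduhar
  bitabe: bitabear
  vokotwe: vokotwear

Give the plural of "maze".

mazear

vetlosmiv and tigib both have last vowel 'i' yet inflect differently (vevetlosmiv, tiingib), so the last vowel is not what conditions the rule; the final letter is.
"maze" ends in -e. The stems ending in -e (bitabe → bitabear, vokotwe → vokotwear) add -ar.
So maze → mazear.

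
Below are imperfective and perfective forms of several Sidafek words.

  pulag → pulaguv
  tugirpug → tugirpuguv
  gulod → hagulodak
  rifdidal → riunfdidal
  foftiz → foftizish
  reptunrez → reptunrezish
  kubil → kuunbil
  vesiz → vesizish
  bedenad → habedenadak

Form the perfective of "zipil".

ziunpil

kubil and foftiz both have last vowel 'i' yet inflect differently (kuunbil, foftizish), so the last vowel is not what conditions the rule; the final letter is.
"zipil" ends in -l. The stems ending in -l (kubil → kuunbil, rifdidal → riunfdidal) insert -un- after the first vowel.
So zipil → ziunpil.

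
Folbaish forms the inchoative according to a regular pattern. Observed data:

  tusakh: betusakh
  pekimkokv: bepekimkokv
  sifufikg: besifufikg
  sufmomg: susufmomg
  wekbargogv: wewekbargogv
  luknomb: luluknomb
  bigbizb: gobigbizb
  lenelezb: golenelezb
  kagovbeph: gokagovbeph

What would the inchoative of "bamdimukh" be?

bebamdimukh

sifufikg and sufmomg both end in -g yet inflect differently (besifufikg, susufmomg), so the final letter is not what conditions the rule; the second-to-last letter is.
"bamdimukh" has second-to-last letter 'k'. The stems whose second-to-last letter is 'k' (tusakh → betusakh, pekimkokv → bepekimkokv, sifufikg → besifufikg) add the prefix be-.
So bamdimukh → bebamdimukh.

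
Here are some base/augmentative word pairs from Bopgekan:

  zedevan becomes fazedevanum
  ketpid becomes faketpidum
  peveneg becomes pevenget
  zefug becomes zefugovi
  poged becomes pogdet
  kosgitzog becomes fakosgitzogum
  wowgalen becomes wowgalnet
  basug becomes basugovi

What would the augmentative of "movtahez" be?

"movtahez" has last vowel 'e'. The stems whose last vowel is 'e' (peveneg → pevenget, wowgalen → wowgalnet, poged → pogdet) delete the last vowel and add -et.
So movtahez → movtahzet.

movtahzet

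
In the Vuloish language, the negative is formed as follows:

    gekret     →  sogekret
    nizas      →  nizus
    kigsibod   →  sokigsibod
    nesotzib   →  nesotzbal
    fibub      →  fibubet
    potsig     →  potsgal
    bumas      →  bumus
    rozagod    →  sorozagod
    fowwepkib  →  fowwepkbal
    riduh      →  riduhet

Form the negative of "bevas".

bevus

"bevas" has last vowel 'a'. The stems whose last vowel is 'a' (bumas → bumus, nizas → nizus) change the last vowel to 'u'.
So bevas → bevus.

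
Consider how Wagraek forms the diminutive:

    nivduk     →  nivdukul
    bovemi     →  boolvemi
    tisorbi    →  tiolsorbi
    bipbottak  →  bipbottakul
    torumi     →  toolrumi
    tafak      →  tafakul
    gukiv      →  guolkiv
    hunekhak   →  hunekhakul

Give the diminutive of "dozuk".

bipbottak and bovemi both begin with b- yet inflect differently (bipbottakul, boolvemi), so the first letter is not what conditions the rule; the final letter is.
"dozuk" ends in -k. The stems ending in -k (nivduk → nivdukul, hunekhak → hunekhakul, tafak → tafakul) add -ul.
The other pattern: stems ending in -i or -v insert -ol- after the first vowel.
So dozuk → dozukul.

dozukul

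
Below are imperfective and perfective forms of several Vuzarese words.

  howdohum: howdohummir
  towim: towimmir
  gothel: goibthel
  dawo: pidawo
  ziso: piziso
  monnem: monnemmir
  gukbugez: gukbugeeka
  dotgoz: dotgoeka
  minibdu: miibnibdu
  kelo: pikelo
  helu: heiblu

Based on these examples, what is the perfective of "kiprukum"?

monnem and gukbugez both have last vowel 'e' yet inflect differently (monnemmir, gukbugeeka), so the last vowel is not what conditions the rule; the final letter is.
"kiprukum" ends in -m. The stems ending in -m (howdohum → howdohummir, towim → towimmir, monnem → monnemmir) double the final consonant and add -ir.
The other patterns: stems ending in -o add the prefix pi-; stems ending in -z drop the final letter and add -eka; stems ending in -l or -u insert -ib- after the first vowel.
So kiprukum → kiprukummir.

kiprukummir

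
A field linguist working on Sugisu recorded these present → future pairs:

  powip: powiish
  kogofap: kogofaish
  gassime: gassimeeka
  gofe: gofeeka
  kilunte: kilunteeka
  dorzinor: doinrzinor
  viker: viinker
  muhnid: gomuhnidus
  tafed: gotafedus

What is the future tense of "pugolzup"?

gassime and viker both have last vowel 'e' yet inflect differently (gassimeeka, viinker), so the last vowel is not what conditions the rule; the final letter is.
"pugolzup" ends in -p. The stems ending in -p (powip → powiish, kogofap → kogofaish) drop the final letter and add -ish.
The other patterns: stems ending in -e add -eka; stems ending in -r insert -in- after the first vowel; stems ending in -d add go- … -us around the stem.
So pugolzup → pugolzuish.

pugolzuish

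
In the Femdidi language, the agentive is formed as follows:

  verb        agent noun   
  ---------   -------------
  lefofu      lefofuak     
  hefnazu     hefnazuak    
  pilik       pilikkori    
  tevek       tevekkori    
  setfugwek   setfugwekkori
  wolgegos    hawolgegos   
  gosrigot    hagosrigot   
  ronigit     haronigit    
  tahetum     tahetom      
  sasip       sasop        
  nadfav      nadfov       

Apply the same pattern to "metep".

metop

"metep" ends in -p. The one such stem in the data (sasip → sasop) changes the last vowel to 'o' (as do tahetum, nadfav), so the same rule applies.
So metep → metop.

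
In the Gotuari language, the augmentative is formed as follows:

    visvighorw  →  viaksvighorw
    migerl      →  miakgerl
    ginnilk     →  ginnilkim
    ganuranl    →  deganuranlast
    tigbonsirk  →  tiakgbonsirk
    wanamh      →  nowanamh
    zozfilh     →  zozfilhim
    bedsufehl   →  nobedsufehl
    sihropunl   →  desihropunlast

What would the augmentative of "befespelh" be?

"befespelh" has second-to-last letter 'l'. The stems whose second-to-last letter is 'l' (ginnilk → ginnilkim, zozfilh → zozfilhim) add -im.
The other patterns: stems whose second-to-last letter is 'n' add de- … -ast around the stem; stems whose second-to-last letter is 'r' insert -ak- after the first vowel; stems whose second-to-last letter is 'h' or 'm' add the prefix no-.
So befespelh → befespelhim.

befespelhim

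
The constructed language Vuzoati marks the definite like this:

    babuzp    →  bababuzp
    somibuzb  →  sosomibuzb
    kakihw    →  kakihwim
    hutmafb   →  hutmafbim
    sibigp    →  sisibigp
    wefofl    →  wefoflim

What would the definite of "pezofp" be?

hutmafb and somibuzb both end in -b yet inflect differently (hutmafbim, sosomibuzb), so the final letter is not what conditions the rule; the second-to-last letter is.
"pezofp" has second-to-last letter 'f'. The stems whose second-to-last letter is 'f' (wefofl → wefoflim, hutmafb → hutmafbim) add -im.
The other pattern: stems whose second-to-last letter is 'g' or 'z' repeat the first consonant+vowel as a prefix.
So pezofp → pezofpim.

pezofpim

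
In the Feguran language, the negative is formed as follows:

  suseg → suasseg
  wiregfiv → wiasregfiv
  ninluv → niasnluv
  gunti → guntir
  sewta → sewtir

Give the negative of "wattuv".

wiregfiv and gunti both have last vowel 'i' yet inflect differently (wiasregfiv, guntir), so the last vowel is not what conditions the rule; whether the stem ends in a vowel or a consonant is.
"wattuv" ends in a consonant. The stems ending in a consonant (suseg → suasseg, wiregfiv → wiasregfiv, ninluv → niasnluv) insert -as- after the first vowel.
So wattuv → waasttuv.

waasttuv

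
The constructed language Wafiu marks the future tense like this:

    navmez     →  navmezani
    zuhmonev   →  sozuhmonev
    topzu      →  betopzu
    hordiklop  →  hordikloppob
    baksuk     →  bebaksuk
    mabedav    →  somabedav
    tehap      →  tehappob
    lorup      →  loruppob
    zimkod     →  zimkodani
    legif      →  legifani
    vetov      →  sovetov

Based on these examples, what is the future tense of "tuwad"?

mabedav and tehap both have last vowel 'a' yet inflect differently (somabedav, tehappob), so the last vowel is not what conditions the rule; the final letter is.
"tuwad" ends in -d. The one such stem in the data (zimkod → zimkodani) adds -ani, so the same rule applies.
So tuwad → tuwadani.

tuwadani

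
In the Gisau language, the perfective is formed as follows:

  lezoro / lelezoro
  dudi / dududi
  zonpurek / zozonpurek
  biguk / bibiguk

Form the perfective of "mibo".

mimibo

Every pair shown (lezoro → lelezoro, dudi → dududi, zonpurek → zozonpurek, …) follows the same rule: repeat the first consonant+vowel as a prefix.
So mibo → mimibo.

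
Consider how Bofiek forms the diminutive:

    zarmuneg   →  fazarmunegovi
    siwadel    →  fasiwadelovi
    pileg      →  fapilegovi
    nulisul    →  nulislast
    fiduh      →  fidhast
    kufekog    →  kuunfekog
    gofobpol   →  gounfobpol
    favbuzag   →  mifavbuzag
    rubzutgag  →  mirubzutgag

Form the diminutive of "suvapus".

suvapsast

siwadel and nulisul both end in -l yet inflect differently (fasiwadelovi, nulislast), so the final letter is not what conditions the rule; the last vowel is.
"suvapus" has last vowel 'u'. The stems whose last vowel is 'u' (nulisul → nulislast, fiduh → fidhast) delete the last vowel and add -ast.
So suvapus → suvapsast.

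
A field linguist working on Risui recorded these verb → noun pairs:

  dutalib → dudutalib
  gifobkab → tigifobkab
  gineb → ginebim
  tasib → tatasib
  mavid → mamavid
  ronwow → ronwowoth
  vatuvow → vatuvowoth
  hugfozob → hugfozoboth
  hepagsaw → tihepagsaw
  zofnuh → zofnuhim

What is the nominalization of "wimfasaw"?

tiwimfasaw

tasib and gifobkab both end in -b yet inflect differently (tatasib, tigifobkab), so the final letter is not what conditions the rule; the last vowel is.
"wimfasaw" has last vowel 'a'. The stems whose last vowel is 'a' (hepagsaw → tihepagsaw, gifobkab → tigifobkab) add the prefix ti-.
So wimfasaw → tiwimfasaw.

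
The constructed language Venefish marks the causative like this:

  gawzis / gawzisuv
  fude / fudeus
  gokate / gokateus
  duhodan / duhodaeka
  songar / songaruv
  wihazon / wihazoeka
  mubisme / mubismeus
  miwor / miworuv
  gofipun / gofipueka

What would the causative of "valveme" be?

"valveme" ends in -e. The stems ending in -e (mubisme → mubismeus, fude → fudeus, gokate → gokateus) add -us.
The other patterns: stems ending in -n drop the final letter and add -eka; stems ending in -r or -s add -uv.
So valveme → valvemeus.

valvemeus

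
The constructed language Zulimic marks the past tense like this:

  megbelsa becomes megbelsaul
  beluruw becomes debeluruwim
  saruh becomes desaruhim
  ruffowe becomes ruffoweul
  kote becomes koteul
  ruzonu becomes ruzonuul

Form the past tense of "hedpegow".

"hedpegow" ends in a consonant. The stems ending in a consonant (beluruw → debeluruwim, saruh → desaruhim) add de- … -im around the stem.
So hedpegow → dehedpegowim.

dehedpegowim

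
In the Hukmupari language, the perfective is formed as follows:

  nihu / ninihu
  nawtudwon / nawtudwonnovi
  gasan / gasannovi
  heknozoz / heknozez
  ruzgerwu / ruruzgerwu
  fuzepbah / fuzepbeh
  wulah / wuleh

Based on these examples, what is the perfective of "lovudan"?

lovudannovi

heknozoz and nawtudwon both have last vowel 'o' yet inflect differently (heknozez, nawtudwonnovi), so the last vowel is not what conditions the rule; the final letter is.
"lovudan" ends in -n. The stems ending in -n (nawtudwon → nawtudwonnovi, gasan → gasannovi) double the final consonant and add -ovi.
So lovudan → lovudannovi.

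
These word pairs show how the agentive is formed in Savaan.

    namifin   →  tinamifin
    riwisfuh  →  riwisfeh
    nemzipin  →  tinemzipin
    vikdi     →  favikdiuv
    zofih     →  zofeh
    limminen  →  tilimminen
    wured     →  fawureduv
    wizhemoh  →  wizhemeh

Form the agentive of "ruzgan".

tiruzgan

nemzipin and zofih both have last vowel 'i' yet inflect differently (tinemzipin, zofeh), so the last vowel is not what conditions the rule; the final letter is.
"ruzgan" ends in -n. The stems ending in -n (nemzipin → tinemzipin, namifin → tinamifin, limminen → tilimminen) add the prefix ti-.
The other patterns: stems ending in -h change the last vowel to 'e'; stems ending in -d or -i add fa- … -uv around the stem.
So ruzgan → tiruzgan.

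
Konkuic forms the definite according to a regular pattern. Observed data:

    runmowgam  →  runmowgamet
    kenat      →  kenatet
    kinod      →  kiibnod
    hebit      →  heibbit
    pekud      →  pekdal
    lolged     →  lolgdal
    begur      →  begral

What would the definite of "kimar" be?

kimaret

kenat and hebit both end in -t yet inflect differently (kenatet, heibbit), so the final letter is not what conditions the rule; the last vowel is.
"kimar" has last vowel 'a'. The stems whose last vowel is 'a' (runmowgam → runmowgamet, kenat → kenatet) add -et.
The other patterns: stems whose last vowel is 'i' or 'o' insert -ib- after the first vowel; stems whose last vowel is 'e' or 'u' delete the last vowel and add -al.
So kimar → kimaret.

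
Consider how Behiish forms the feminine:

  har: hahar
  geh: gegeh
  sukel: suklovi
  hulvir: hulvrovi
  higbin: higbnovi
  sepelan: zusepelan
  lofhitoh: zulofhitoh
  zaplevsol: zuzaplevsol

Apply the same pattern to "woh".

har and hulvir both end in -r yet inflect differently (hahar, hulvrovi), so the final letter is not what conditions the rule; the number of vowels is.
"woh" has 1 vowel. The stems with 1 vowel (har → hahar, geh → gegeh) repeat the first consonant+vowel as a prefix.
So woh → wowoh.

wowoh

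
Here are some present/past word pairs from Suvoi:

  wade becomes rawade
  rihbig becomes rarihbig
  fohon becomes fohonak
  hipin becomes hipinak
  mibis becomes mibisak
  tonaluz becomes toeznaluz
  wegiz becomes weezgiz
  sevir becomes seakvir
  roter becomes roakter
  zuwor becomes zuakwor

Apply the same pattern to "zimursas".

zimursasak

rihbig and hipin both have last vowel 'i' yet inflect differently (rarihbig, hipinak), so the last vowel is not what conditions the rule; the final letter is.
"zimursas" ends in -s. The one such stem in the data (mibis → mibisak) adds -ak, so the same rule applies.
The other patterns: stems ending in -e or -g add the prefix ra-; stems ending in -z insert -ez- after the first vowel; stems ending in -r insert -ak- after the first vowel.
So zimursas → zimursasak.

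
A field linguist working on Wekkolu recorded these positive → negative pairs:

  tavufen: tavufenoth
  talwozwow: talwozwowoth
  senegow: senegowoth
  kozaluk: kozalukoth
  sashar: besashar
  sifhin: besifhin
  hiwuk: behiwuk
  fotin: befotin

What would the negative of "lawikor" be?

"lawikor" has 3 vowels. The stems with 3 vowels (tavufen → tavufenoth, talwozwow → talwozwowoth, senegow → senegowoth) add -oth.
So lawikor → lawikoroth.

lawikoroth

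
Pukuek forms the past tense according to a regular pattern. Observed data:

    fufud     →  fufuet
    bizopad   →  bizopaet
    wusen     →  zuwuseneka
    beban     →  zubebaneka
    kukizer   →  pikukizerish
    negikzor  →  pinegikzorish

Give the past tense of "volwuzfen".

bizopad and beban both have last vowel 'a' yet inflect differently (bizopaet, zubebaneka), so the last vowel is not what conditions the rule; the final letter is.
"volwuzfen" ends in -n. The stems ending in -n (wusen → zuwuseneka, beban → zubebaneka) add zu- … -eka around the stem.
So volwuzfen → zuvolwuzfeneka.

zuvolwuzfeneka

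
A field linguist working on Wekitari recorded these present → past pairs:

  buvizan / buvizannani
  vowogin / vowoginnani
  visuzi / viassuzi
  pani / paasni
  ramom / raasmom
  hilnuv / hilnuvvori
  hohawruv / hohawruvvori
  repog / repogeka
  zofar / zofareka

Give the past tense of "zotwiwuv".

zotwiwuvvori

vowogin and visuzi both have last vowel 'i' yet inflect differently (vowoginnani, viassuzi), so the last vowel is not what conditions the rule; the final letter is.
"zotwiwuv" ends in -v. The stems ending in -v (hilnuv → hilnuvvori, hohawruv → hohawruvvori) double the final consonant and add -ori.
The other patterns: stems ending in -n double the final consonant and add -ani; stems ending in -i or -m insert -as- after the first vowel; stems ending in -g or -r add -eka.
So zotwiwuv → zotwiwuvvori.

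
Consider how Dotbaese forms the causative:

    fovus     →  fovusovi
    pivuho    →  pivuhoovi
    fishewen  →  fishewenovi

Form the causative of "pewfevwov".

pewfevwovovi

Every pair shown (fovus → fovusovi, pivuho → pivuhoovi, fishewen → fishewenovi) follows the same rule: add -ovi.
So pewfevwov → pewfevwovovi.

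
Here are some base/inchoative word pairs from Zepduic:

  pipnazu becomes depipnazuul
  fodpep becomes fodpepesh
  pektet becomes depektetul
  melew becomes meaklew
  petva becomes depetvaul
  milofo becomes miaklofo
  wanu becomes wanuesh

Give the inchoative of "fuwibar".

pipnazu and wanu both end in -u yet inflect differently (depipnazuul, wanuesh), so the final letter is not what conditions the rule; the first letter is.
"fuwibar" begins with f-. The one such stem in the data (fodpep → fodpepesh) adds -esh, so the same rule applies.
The other patterns: stems beginning with m- insert -ak- after the first vowel; stems beginning with p- add de- … -ul around the stem.
So fuwibar → fuwibaresh.

fuwibaresh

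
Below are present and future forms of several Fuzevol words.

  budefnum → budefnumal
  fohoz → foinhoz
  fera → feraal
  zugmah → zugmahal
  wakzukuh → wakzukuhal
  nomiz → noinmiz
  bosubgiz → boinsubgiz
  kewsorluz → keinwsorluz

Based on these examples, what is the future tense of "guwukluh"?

guwukluhal

kewsorluz and budefnum both have last vowel 'u' yet inflect differently (keinwsorluz, budefnumal), so the last vowel is not what conditions the rule; the final letter is.
"guwukluh" ends in -h. The stems ending in -h (wakzukuh → wakzukuhal, zugmah → zugmahal) add -al.
So guwukluh → guwukluhal.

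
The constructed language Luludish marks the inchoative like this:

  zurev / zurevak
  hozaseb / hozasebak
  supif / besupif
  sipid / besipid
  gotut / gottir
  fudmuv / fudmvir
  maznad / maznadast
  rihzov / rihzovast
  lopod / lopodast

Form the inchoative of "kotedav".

zurev and fudmuv both end in -v yet inflect differently (zurevak, fudmvir), so the final letter is not what conditions the rule; the last vowel is.
"kotedav" has last vowel 'a'. The one such stem in the data (maznad → maznadast) adds -ast, so the same rule applies.
The other patterns: stems whose last vowel is 'e' add -ak; stems whose last vowel is 'i' add the prefix be-; stems whose last vowel is 'u' delete the last vowel and add -ir.
So kotedav → kotedavast.

kotedavast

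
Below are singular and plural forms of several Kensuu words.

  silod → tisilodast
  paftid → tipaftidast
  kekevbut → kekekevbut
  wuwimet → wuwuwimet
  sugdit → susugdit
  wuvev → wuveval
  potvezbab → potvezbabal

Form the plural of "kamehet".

paftid and sugdit both have last vowel 'i' yet inflect differently (tipaftidast, susugdit), so the last vowel is not what conditions the rule; the final letter is.
"kamehet" ends in -t. The stems ending in -t (kekevbut → kekekevbut, wuwimet → wuwuwimet, sugdit → susugdit) repeat the first consonant+vowel as a prefix.
The other patterns: stems ending in -d add ti- … -ast around the stem; stems ending in -b or -v add -al.
So kamehet → kakamehet.

kakamehet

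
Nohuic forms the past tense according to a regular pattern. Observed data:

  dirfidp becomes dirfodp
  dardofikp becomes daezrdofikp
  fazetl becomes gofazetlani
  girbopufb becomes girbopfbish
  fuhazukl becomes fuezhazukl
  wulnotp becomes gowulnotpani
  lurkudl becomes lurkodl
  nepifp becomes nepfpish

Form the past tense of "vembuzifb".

"vembuzifb" has second-to-last letter 'f'. The stems whose second-to-last letter is 'f' (girbopufb → girbopfbish, nepifp → nepfpish) delete the last vowel and add -ish.
The other patterns: stems whose second-to-last letter is 'd' change the last vowel to 'o'; stems whose second-to-last letter is 'k' insert -ez- after the first vowel; stems whose second-to-last letter is 't' add go- … -ani around the stem.
So vembuzifb → vembuzfbish.

vembuzfbish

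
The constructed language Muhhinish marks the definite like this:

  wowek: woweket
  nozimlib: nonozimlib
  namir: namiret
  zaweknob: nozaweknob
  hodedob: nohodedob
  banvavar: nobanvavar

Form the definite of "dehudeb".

namir and banvavar both end in -r yet inflect differently (namiret, nobanvavar), so the final letter is not what conditions the rule; the number of vowels is.
"dehudeb" has 3 vowels. The stems with 3 vowels (hodedob → nohodedob, nozimlib → nonozimlib, zaweknob → nozaweknob) add the prefix no-.
So dehudeb → nodehudeb.

nodehudeb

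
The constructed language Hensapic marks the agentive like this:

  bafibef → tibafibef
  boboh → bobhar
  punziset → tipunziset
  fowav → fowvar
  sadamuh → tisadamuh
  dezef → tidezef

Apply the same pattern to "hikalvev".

tihikalvev

sadamuh and boboh both end in -h yet inflect differently (tisadamuh, bobhar), so the final letter is not what conditions the rule; the last vowel is.
"hikalvev" has last vowel 'e'. The stems whose last vowel is 'e' (punziset → tipunziset, dezef → tidezef, bafibef → tibafibef) add the prefix ti-.
The other pattern: stems whose last vowel is 'a' or 'o' delete the last vowel and add -ar.
So hikalvev → tihikalvev.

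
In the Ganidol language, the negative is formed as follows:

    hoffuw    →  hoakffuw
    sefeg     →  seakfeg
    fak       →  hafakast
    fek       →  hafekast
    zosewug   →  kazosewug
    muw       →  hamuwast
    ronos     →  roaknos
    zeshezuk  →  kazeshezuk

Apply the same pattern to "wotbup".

muw and hoffuw both end in -w yet inflect differently (hamuwast, hoakffuw), so the final letter is not what conditions the rule; the number of vowels is.
"wotbup" has 2 vowels. The stems with 2 vowels (ronos → roaknos, hoffuw → hoakffuw, sefeg → seakfeg) insert -ak- after the first vowel.
So wotbup → woaktbup.

woaktbup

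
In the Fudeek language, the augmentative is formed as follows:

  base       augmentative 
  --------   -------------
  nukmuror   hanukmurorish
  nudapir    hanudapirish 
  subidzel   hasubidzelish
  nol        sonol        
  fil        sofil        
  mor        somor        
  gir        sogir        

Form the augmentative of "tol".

sotol

"tol" has 1 vowel. The stems with 1 vowel (nol → sonol, fil → sofil, mor → somor) add the prefix so-.
The other pattern: stems with 3 vowels add ha- … -ish around the stem.
So tol → sotol.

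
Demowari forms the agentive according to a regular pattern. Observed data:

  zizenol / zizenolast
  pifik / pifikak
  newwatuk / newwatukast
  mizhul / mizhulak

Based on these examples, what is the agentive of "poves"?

zizenol and mizhul both end in -l yet inflect differently (zizenolast, mizhulak), so the final letter is not what conditions the rule; the number of vowels is.
"poves" has 2 vowels. The stems with 2 vowels (mizhul → mizhulak, pifik → pifikak) add -ak.
The other pattern: stems with 3 vowels add -ast.
So poves → povesak.

povesak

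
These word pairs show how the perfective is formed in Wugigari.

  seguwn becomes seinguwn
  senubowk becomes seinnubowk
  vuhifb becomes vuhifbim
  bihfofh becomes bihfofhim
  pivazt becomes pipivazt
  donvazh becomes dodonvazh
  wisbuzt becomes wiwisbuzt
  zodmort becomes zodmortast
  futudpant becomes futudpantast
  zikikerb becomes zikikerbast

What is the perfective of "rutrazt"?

bihfofh and donvazh both end in -h yet inflect differently (bihfofhim, dodonvazh), so the final letter is not what conditions the rule; the second-to-last letter is.
"rutrazt" has second-to-last letter 'z'. The stems whose second-to-last letter is 'z' (pivazt → pipivazt, donvazh → dodonvazh, wisbuzt → wiwisbuzt) repeat the first consonant+vowel as a prefix.
The other patterns: stems whose second-to-last letter is 'w' insert -in- after the first vowel; stems whose second-to-last letter is 'f' add -im; stems whose second-to-last letter is 'n' or 'r' add -ast.
So rutrazt → rurutrazt.

rurutrazt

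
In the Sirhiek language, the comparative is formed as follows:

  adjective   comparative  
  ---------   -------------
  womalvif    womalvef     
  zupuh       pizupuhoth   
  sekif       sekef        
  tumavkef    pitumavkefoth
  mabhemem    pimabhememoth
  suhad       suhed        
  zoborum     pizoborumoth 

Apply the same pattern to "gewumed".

tumavkef and womalvif both end in -f yet inflect differently (pitumavkefoth, womalvef), so the final letter is not what conditions the rule; the last vowel is.
"gewumed" has last vowel 'e'. The stems whose last vowel is 'e' (tumavkef → pitumavkefoth, mabhemem → pimabhememoth) add pi- … -oth around the stem.
The other pattern: stems whose last vowel is 'a' or 'i' change the last vowel to 'e'.
So gewumed → pigewumedoth.

pigewumedoth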